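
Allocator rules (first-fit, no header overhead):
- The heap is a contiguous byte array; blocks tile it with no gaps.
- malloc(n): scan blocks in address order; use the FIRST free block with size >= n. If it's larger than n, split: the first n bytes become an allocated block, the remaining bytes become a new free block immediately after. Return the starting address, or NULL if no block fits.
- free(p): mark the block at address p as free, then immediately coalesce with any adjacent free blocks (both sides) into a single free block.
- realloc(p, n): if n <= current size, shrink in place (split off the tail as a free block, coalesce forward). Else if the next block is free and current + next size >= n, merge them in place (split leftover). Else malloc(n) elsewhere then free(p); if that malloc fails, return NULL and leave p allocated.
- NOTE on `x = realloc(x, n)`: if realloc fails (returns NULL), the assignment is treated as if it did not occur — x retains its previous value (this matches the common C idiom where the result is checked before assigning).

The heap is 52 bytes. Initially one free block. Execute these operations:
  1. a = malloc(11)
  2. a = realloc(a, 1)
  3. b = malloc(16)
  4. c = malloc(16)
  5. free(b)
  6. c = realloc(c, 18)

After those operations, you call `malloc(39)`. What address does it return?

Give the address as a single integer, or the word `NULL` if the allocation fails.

Answer: NULL

Derivation:
Op 1: a = malloc(11) -> a = 0; heap: [0-10 ALLOC][11-51 FREE]
Op 2: a = realloc(a, 1) -> a = 0; heap: [0-0 ALLOC][1-51 FREE]
Op 3: b = malloc(16) -> b = 1; heap: [0-0 ALLOC][1-16 ALLOC][17-51 FREE]
Op 4: c = malloc(16) -> c = 17; heap: [0-0 ALLOC][1-16 ALLOC][17-32 ALLOC][33-51 FREE]
Op 5: free(b) -> (freed b); heap: [0-0 ALLOC][1-16 FREE][17-32 ALLOC][33-51 FREE]
Op 6: c = realloc(c, 18) -> c = 17; heap: [0-0 ALLOC][1-16 FREE][17-34 ALLOC][35-51 FREE]
malloc(39): first-fit scan over [0-0 ALLOC][1-16 FREE][17-34 ALLOC][35-51 FREE] -> NULL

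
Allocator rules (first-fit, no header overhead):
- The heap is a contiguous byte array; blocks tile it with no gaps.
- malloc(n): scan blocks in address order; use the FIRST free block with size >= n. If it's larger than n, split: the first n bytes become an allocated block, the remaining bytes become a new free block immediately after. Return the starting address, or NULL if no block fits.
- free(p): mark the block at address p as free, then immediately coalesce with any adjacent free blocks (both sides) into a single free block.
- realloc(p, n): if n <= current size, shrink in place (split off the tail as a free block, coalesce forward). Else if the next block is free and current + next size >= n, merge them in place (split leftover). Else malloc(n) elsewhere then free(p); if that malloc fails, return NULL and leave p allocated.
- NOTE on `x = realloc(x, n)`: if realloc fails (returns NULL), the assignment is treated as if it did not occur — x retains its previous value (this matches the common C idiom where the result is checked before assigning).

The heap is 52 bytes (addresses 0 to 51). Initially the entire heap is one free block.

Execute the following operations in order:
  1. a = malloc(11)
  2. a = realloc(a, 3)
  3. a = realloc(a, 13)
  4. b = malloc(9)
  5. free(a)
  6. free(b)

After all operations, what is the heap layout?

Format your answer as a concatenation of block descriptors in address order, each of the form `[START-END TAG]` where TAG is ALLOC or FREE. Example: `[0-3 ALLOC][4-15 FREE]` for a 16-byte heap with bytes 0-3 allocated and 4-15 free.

Op 1: a = malloc(11) -> a = 0; heap: [0-10 ALLOC][11-51 FREE]
Op 2: a = realloc(a, 3) -> a = 0; heap: [0-2 ALLOC][3-51 FREE]
Op 3: a = realloc(a, 13) -> a = 0; heap: [0-12 ALLOC][13-51 FREE]
Op 4: b = malloc(9) -> b = 13; heap: [0-12 ALLOC][13-21 ALLOC][22-51 FREE]
Op 5: free(a) -> (freed a); heap: [0-12 FREE][13-21 ALLOC][22-51 FREE]
Op 6: free(b) -> (freed b); heap: [0-51 FREE]

Answer: [0-51 FREE]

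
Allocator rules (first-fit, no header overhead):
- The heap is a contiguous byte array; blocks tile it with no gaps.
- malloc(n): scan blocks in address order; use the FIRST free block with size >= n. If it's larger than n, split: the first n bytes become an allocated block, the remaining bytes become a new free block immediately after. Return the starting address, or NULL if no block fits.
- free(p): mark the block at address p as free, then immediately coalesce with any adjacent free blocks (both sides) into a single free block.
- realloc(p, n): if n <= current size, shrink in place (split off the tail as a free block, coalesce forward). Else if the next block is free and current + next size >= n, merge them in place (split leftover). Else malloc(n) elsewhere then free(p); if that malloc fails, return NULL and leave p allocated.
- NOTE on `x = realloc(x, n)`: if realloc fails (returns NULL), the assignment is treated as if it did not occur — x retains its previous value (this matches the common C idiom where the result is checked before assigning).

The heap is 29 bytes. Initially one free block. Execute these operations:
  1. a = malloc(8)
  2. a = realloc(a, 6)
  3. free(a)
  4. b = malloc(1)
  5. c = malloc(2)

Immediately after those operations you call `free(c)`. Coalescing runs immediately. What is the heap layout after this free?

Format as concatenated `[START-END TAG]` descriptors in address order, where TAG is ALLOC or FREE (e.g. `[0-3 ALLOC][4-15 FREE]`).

Op 1: a = malloc(8) -> a = 0; heap: [0-7 ALLOC][8-28 FREE]
Op 2: a = realloc(a, 6) -> a = 0; heap: [0-5 ALLOC][6-28 FREE]
Op 3: free(a) -> (freed a); heap: [0-28 FREE]
Op 4: b = malloc(1) -> b = 0; heap: [0-0 ALLOC][1-28 FREE]
Op 5: c = malloc(2) -> c = 1; heap: [0-0 ALLOC][1-2 ALLOC][3-28 FREE]
free(c): c = 1 -> block [1-2 ALLOC]; mark free, coalesce with adjacent free neighbors -> [0-0 ALLOC][1-28 FREE]

Answer: [0-0 ALLOC][1-28 FREE]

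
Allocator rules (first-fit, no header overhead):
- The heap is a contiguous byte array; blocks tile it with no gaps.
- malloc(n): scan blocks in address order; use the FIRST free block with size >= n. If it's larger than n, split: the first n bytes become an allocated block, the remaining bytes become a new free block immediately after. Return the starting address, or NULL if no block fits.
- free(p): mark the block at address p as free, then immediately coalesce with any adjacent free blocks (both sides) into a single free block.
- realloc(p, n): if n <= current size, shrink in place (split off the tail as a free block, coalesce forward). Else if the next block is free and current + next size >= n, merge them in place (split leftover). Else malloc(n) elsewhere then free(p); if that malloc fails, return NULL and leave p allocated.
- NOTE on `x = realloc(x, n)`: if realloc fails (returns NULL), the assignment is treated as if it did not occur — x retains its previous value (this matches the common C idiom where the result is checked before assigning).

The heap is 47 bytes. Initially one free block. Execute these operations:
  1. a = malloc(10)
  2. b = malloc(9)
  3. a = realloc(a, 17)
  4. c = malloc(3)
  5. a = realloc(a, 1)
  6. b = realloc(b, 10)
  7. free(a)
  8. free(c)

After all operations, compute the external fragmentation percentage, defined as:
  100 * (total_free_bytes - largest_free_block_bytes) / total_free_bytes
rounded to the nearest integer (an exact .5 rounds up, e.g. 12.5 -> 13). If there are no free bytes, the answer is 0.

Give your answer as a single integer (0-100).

Op 1: a = malloc(10) -> a = 0; heap: [0-9 ALLOC][10-46 FREE]
Op 2: b = malloc(9) -> b = 10; heap: [0-9 ALLOC][10-18 ALLOC][19-46 FREE]
Op 3: a = realloc(a, 17) -> a = 19; heap: [0-9 FREE][10-18 ALLOC][19-35 ALLOC][36-46 FREE]
Op 4: c = malloc(3) -> c = 0; heap: [0-2 ALLOC][3-9 FREE][10-18 ALLOC][19-35 ALLOC][36-46 FREE]
Op 5: a = realloc(a, 1) -> a = 19; heap: [0-2 ALLOC][3-9 FREE][10-18 ALLOC][19-19 ALLOC][20-46 FREE]
Op 6: b = realloc(b, 10) -> b = 20; heap: [0-2 ALLOC][3-18 FREE][19-19 ALLOC][20-29 ALLOC][30-46 FREE]
Op 7: free(a) -> (freed a); heap: [0-2 ALLOC][3-19 FREE][20-29 ALLOC][30-46 FREE]
Op 8: free(c) -> (freed c); heap: [0-19 FREE][20-29 ALLOC][30-46 FREE]
Free blocks: [20 17] total_free=37 largest=20 -> 100*(37-20)/37 = 1700/37 ≈ 45.946 -> rounds to 46

Answer: 46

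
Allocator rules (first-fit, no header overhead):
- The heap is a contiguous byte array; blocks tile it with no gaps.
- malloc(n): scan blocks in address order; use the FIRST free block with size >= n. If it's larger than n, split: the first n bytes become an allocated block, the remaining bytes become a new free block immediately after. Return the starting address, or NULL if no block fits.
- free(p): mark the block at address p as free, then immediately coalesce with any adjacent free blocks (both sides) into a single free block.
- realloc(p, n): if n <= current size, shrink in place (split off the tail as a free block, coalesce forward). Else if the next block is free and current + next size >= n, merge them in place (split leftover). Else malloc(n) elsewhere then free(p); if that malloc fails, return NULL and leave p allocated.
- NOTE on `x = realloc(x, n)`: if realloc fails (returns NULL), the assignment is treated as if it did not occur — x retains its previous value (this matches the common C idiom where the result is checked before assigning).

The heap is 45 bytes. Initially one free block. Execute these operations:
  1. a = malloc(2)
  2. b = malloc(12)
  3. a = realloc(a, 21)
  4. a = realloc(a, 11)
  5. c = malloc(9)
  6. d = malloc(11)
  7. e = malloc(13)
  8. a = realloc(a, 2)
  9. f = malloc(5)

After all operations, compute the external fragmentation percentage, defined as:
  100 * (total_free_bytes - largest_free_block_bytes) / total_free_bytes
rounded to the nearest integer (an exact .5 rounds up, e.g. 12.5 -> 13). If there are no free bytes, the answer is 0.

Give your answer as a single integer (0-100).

Op 1: a = malloc(2) -> a = 0; heap: [0-1 ALLOC][2-44 FREE]
Op 2: b = malloc(12) -> b = 2; heap: [0-1 ALLOC][2-13 ALLOC][14-44 FREE]
Op 3: a = realloc(a, 21) -> a = 14; heap: [0-1 FREE][2-13 ALLOC][14-34 ALLOC][35-44 FREE]
Op 4: a = realloc(a, 11) -> a = 14; heap: [0-1 FREE][2-13 ALLOC][14-24 ALLOC][25-44 FREE]
Op 5: c = malloc(9) -> c = 25; heap: [0-1 FREE][2-13 ALLOC][14-24 ALLOC][25-33 ALLOC][34-44 FREE]
Op 6: d = malloc(11) -> d = 34; heap: [0-1 FREE][2-13 ALLOC][14-24 ALLOC][25-33 ALLOC][34-44 ALLOC]
Op 7: e = malloc(13) -> e = NULL; heap: [0-1 FREE][2-13 ALLOC][14-24 ALLOC][25-33 ALLOC][34-44 ALLOC]
Op 8: a = realloc(a, 2) -> a = 14; heap: [0-1 FREE][2-13 ALLOC][14-15 ALLOC][16-24 FREE][25-33 ALLOC][34-44 ALLOC]
Op 9: f = malloc(5) -> f = 16; heap: [0-1 FREE][2-13 ALLOC][14-15 ALLOC][16-20 ALLOC][21-24 FREE][25-33 ALLOC][34-44 ALLOC]
Free blocks: [2 4] total_free=6 largest=4 -> 100*(6-4)/6 = 200/6 ≈ 33.333 -> rounds to 33

Answer: 33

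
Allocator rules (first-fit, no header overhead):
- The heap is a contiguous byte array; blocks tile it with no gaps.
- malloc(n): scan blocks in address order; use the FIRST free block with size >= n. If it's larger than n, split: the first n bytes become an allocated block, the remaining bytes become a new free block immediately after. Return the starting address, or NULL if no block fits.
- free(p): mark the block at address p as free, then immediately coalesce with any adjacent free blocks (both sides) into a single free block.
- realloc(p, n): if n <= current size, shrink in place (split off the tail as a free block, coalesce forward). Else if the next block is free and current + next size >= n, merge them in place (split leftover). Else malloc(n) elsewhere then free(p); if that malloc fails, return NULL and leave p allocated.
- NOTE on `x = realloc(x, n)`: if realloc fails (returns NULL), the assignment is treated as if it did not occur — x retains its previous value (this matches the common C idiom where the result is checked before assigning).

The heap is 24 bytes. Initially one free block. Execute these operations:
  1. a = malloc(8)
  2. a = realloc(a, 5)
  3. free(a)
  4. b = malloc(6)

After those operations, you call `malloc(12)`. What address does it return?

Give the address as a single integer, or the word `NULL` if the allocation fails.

Answer: 6

Derivation:
Op 1: a = malloc(8) -> a = 0; heap: [0-7 ALLOC][8-23 FREE]
Op 2: a = realloc(a, 5) -> a = 0; heap: [0-4 ALLOC][5-23 FREE]
Op 3: free(a) -> (freed a); heap: [0-23 FREE]
Op 4: b = malloc(6) -> b = 0; heap: [0-5 ALLOC][6-23 FREE]
malloc(12): first-fit scan over [0-5 ALLOC][6-23 FREE] -> 6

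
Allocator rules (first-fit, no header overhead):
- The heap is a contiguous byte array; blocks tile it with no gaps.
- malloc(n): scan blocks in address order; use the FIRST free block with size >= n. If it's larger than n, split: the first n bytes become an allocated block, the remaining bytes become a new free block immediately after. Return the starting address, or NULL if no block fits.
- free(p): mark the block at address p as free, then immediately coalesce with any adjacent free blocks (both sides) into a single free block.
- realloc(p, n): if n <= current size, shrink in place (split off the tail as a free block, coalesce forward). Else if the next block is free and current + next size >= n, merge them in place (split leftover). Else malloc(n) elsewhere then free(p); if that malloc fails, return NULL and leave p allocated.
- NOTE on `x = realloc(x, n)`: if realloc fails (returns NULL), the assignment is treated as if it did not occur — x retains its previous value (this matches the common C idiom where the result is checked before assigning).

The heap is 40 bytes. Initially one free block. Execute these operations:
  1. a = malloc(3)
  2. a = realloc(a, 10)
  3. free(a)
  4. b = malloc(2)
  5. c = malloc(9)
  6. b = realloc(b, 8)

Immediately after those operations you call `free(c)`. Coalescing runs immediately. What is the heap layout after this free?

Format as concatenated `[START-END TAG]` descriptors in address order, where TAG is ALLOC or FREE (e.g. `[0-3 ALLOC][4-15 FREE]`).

Answer: [0-10 FREE][11-18 ALLOC][19-39 FREE]

Derivation:
Op 1: a = malloc(3) -> a = 0; heap: [0-2 ALLOC][3-39 FREE]
Op 2: a = realloc(a, 10) -> a = 0; heap: [0-9 ALLOC][10-39 FREE]
Op 3: free(a) -> (freed a); heap: [0-39 FREE]
Op 4: b = malloc(2) -> b = 0; heap: [0-1 ALLOC][2-39 FREE]
Op 5: c = malloc(9) -> c = 2; heap: [0-1 ALLOC][2-10 ALLOC][11-39 FREE]
Op 6: b = realloc(b, 8) -> b = 11; heap: [0-1 FREE][2-10 ALLOC][11-18 ALLOC][19-39 FREE]
free(c): c = 2 -> block [2-10 ALLOC]; mark free, coalesce with adjacent free neighbors -> [0-10 FREE][11-18 ALLOC][19-39 FREE]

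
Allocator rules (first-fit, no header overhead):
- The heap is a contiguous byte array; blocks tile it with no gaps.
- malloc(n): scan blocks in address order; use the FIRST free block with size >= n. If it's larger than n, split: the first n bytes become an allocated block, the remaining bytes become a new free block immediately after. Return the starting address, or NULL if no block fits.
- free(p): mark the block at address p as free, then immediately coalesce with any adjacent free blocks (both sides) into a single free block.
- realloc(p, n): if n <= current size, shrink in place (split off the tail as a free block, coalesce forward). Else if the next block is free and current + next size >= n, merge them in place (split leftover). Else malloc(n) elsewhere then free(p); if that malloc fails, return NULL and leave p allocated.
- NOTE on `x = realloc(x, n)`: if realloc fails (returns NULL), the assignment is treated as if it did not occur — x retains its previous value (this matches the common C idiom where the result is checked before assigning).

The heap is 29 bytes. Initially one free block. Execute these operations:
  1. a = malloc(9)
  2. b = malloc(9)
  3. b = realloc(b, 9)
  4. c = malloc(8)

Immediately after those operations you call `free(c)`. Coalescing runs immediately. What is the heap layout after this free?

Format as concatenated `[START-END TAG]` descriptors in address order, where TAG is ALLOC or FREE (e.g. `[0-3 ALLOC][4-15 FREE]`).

Answer: [0-8 ALLOC][9-17 ALLOC][18-28 FREE]

Derivation:
Op 1: a = malloc(9) -> a = 0; heap: [0-8 ALLOC][9-28 FREE]
Op 2: b = malloc(9) -> b = 9; heap: [0-8 ALLOC][9-17 ALLOC][18-28 FREE]
Op 3: b = realloc(b, 9) -> b = 9; heap: [0-8 ALLOC][9-17 ALLOC][18-28 FREE]
Op 4: c = malloc(8) -> c = 18; heap: [0-8 ALLOC][9-17 ALLOC][18-25 ALLOC][26-28 FREE]
free(c): c = 18 -> block [18-25 ALLOC]; mark free, coalesce with adjacent free neighbors -> [0-8 ALLOC][9-17 ALLOC][18-28 FREE]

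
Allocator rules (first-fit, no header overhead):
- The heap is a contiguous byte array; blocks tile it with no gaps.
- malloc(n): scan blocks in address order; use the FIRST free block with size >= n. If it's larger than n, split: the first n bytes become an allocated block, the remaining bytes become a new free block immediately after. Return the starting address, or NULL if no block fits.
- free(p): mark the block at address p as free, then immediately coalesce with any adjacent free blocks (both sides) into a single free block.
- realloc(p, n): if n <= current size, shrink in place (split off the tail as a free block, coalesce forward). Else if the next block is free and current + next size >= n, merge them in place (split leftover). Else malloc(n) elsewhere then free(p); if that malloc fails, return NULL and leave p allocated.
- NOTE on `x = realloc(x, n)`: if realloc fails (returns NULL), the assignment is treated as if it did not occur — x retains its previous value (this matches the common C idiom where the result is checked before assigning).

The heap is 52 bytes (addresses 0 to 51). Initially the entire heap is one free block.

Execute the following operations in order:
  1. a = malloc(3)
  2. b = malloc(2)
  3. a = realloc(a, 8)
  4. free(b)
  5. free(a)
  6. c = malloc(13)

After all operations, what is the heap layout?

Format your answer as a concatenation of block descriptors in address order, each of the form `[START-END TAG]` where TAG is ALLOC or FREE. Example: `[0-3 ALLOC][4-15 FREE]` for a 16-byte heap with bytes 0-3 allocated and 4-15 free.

Op 1: a = malloc(3) -> a = 0; heap: [0-2 ALLOC][3-51 FREE]
Op 2: b = malloc(2) -> b = 3; heap: [0-2 ALLOC][3-4 ALLOC][5-51 FREE]
Op 3: a = realloc(a, 8) -> a = 5; heap: [0-2 FREE][3-4 ALLOC][5-12 ALLOC][13-51 FREE]
Op 4: free(b) -> (freed b); heap: [0-4 FREE][5-12 ALLOC][13-51 FREE]
Op 5: free(a) -> (freed a); heap: [0-51 FREE]
Op 6: c = malloc(13) -> c = 0; heap: [0-12 ALLOC][13-51 FREE]

Answer: [0-12 ALLOC][13-51 FREE]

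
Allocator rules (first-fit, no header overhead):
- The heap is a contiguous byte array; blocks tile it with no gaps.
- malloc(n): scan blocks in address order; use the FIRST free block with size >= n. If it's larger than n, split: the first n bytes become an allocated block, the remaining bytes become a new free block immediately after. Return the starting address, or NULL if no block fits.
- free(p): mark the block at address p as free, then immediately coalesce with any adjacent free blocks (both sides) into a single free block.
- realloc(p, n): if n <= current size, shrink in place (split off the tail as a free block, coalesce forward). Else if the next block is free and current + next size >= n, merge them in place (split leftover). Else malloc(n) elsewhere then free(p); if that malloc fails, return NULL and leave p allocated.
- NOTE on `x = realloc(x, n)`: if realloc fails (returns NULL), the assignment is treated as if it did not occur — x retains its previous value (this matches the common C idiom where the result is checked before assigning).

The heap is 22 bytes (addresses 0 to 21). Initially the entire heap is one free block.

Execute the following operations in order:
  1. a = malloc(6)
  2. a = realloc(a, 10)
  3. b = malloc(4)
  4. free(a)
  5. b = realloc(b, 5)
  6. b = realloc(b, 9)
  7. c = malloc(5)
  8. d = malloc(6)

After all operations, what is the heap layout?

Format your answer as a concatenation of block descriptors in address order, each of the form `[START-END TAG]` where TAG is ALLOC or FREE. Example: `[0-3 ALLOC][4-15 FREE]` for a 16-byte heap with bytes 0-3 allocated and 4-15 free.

Answer: [0-4 ALLOC][5-9 FREE][10-18 ALLOC][19-21 FREE]

Derivation:
Op 1: a = malloc(6) -> a = 0; heap: [0-5 ALLOC][6-21 FREE]
Op 2: a = realloc(a, 10) -> a = 0; heap: [0-9 ALLOC][10-21 FREE]
Op 3: b = malloc(4) -> b = 10; heap: [0-9 ALLOC][10-13 ALLOC][14-21 FREE]
Op 4: free(a) -> (freed a); heap: [0-9 FREE][10-13 ALLOC][14-21 FREE]
Op 5: b = realloc(b, 5) -> b = 10; heap: [0-9 FREE][10-14 ALLOC][15-21 FREE]
Op 6: b = realloc(b, 9) -> b = 10; heap: [0-9 FREE][10-18 ALLOC][19-21 FREE]
Op 7: c = malloc(5) -> c = 0; heap: [0-4 ALLOC][5-9 FREE][10-18 ALLOC][19-21 FREE]
Op 8: d = malloc(6) -> d = NULL; heap: [0-4 ALLOC][5-9 FREE][10-18 ALLOC][19-21 FREE]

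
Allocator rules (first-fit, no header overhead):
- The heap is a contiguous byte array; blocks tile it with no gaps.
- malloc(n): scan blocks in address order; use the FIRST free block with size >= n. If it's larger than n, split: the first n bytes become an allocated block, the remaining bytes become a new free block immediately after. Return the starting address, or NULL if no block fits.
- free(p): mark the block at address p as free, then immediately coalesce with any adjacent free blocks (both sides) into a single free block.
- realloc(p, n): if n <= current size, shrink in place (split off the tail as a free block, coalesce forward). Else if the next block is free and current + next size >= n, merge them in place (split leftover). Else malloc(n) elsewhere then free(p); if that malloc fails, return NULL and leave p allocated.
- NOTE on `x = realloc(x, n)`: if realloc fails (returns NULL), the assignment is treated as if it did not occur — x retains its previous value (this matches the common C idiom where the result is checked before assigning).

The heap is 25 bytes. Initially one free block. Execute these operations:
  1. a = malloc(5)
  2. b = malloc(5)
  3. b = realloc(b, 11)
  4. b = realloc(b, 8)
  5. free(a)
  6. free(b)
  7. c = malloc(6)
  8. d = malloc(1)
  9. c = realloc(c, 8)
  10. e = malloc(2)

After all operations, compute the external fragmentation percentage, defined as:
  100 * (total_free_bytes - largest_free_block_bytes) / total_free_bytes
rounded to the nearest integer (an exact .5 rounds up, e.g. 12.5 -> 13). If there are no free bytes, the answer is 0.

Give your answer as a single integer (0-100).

Op 1: a = malloc(5) -> a = 0; heap: [0-4 ALLOC][5-24 FREE]
Op 2: b = malloc(5) -> b = 5; heap: [0-4 ALLOC][5-9 ALLOC][10-24 FREE]
Op 3: b = realloc(b, 11) -> b = 5; heap: [0-4 ALLOC][5-15 ALLOC][16-24 FREE]
Op 4: b = realloc(b, 8) -> b = 5; heap: [0-4 ALLOC][5-12 ALLOC][13-24 FREE]
Op 5: free(a) -> (freed a); heap: [0-4 FREE][5-12 ALLOC][13-24 FREE]
Op 6: free(b) -> (freed b); heap: [0-24 FREE]
Op 7: c = malloc(6) -> c = 0; heap: [0-5 ALLOC][6-24 FREE]
Op 8: d = malloc(1) -> d = 6; heap: [0-5 ALLOC][6-6 ALLOC][7-24 FREE]
Op 9: c = realloc(c, 8) -> c = 7; heap: [0-5 FREE][6-6 ALLOC][7-14 ALLOC][15-24 FREE]
Op 10: e = malloc(2) -> e = 0; heap: [0-1 ALLOC][2-5 FREE][6-6 ALLOC][7-14 ALLOC][15-24 FREE]
Free blocks: [4 10] total_free=14 largest=10 -> 100*(14-10)/14 = 400/14 ≈ 28.571 -> rounds to 29

Answer: 29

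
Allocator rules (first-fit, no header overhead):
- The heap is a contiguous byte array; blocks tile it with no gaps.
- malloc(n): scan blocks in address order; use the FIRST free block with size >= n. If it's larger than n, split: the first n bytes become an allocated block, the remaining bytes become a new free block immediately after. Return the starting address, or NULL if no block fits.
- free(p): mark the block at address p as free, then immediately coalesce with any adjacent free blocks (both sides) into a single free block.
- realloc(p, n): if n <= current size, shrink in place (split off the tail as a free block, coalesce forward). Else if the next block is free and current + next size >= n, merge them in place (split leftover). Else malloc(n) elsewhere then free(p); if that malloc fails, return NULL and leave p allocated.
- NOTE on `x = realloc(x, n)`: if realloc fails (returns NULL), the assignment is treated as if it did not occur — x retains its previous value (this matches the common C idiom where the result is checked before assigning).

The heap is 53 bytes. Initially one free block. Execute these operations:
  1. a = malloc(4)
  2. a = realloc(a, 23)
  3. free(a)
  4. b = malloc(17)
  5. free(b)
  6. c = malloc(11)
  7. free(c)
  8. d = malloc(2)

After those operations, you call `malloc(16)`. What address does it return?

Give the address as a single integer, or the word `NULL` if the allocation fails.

Answer: 2

Derivation:
Op 1: a = malloc(4) -> a = 0; heap: [0-3 ALLOC][4-52 FREE]
Op 2: a = realloc(a, 23) -> a = 0; heap: [0-22 ALLOC][23-52 FREE]
Op 3: free(a) -> (freed a); heap: [0-52 FREE]
Op 4: b = malloc(17) -> b = 0; heap: [0-16 ALLOC][17-52 FREE]
Op 5: free(b) -> (freed b); heap: [0-52 FREE]
Op 6: c = malloc(11) -> c = 0; heap: [0-10 ALLOC][11-52 FREE]
Op 7: free(c) -> (freed c); heap: [0-52 FREE]
Op 8: d = malloc(2) -> d = 0; heap: [0-1 ALLOC][2-52 FREE]
malloc(16): first-fit scan over [0-1 ALLOC][2-52 FREE] -> 2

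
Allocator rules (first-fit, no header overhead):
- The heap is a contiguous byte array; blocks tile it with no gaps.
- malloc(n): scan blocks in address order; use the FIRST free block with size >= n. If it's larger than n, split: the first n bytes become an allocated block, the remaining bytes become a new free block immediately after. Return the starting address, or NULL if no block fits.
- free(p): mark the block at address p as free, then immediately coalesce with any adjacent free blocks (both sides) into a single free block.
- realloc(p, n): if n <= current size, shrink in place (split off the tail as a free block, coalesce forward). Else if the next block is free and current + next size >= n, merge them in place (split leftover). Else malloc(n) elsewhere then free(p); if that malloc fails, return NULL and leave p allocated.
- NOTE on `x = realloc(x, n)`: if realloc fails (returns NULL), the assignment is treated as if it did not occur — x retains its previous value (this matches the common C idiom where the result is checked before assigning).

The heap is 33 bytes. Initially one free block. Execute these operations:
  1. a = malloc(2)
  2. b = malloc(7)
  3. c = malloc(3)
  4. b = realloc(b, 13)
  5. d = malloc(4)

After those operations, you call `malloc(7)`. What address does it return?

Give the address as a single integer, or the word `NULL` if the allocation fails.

Op 1: a = malloc(2) -> a = 0; heap: [0-1 ALLOC][2-32 FREE]
Op 2: b = malloc(7) -> b = 2; heap: [0-1 ALLOC][2-8 ALLOC][9-32 FREE]
Op 3: c = malloc(3) -> c = 9; heap: [0-1 ALLOC][2-8 ALLOC][9-11 ALLOC][12-32 FREE]
Op 4: b = realloc(b, 13) -> b = 12; heap: [0-1 ALLOC][2-8 FREE][9-11 ALLOC][12-24 ALLOC][25-32 FREE]
Op 5: d = malloc(4) -> d = 2; heap: [0-1 ALLOC][2-5 ALLOC][6-8 FREE][9-11 ALLOC][12-24 ALLOC][25-32 FREE]
malloc(7): first-fit scan over [0-1 ALLOC][2-5 ALLOC][6-8 FREE][9-11 ALLOC][12-24 ALLOC][25-32 FREE] -> 25

Answer: 25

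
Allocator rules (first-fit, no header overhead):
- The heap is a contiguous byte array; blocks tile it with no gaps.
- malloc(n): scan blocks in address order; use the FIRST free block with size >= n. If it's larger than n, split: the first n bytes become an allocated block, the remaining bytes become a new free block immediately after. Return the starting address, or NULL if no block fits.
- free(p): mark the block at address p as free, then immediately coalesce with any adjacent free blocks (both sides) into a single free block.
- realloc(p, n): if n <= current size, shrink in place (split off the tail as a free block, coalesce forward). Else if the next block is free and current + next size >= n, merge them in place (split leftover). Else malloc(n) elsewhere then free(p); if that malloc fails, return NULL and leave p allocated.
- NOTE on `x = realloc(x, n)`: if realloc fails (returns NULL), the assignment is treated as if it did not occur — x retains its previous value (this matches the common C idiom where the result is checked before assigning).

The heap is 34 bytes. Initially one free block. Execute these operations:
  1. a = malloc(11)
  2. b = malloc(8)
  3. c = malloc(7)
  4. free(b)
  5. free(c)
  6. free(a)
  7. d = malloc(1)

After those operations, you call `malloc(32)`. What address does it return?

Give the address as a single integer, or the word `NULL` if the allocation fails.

Op 1: a = malloc(11) -> a = 0; heap: [0-10 ALLOC][11-33 FREE]
Op 2: b = malloc(8) -> b = 11; heap: [0-10 ALLOC][11-18 ALLOC][19-33 FREE]
Op 3: c = malloc(7) -> c = 19; heap: [0-10 ALLOC][11-18 ALLOC][19-25 ALLOC][26-33 FREE]
Op 4: free(b) -> (freed b); heap: [0-10 ALLOC][11-18 FREE][19-25 ALLOC][26-33 FREE]
Op 5: free(c) -> (freed c); heap: [0-10 ALLOC][11-33 FREE]
Op 6: free(a) -> (freed a); heap: [0-33 FREE]
Op 7: d = malloc(1) -> d = 0; heap: [0-0 ALLOC][1-33 FREE]
malloc(32): first-fit scan over [0-0 ALLOC][1-33 FREE] -> 1

Answer: 1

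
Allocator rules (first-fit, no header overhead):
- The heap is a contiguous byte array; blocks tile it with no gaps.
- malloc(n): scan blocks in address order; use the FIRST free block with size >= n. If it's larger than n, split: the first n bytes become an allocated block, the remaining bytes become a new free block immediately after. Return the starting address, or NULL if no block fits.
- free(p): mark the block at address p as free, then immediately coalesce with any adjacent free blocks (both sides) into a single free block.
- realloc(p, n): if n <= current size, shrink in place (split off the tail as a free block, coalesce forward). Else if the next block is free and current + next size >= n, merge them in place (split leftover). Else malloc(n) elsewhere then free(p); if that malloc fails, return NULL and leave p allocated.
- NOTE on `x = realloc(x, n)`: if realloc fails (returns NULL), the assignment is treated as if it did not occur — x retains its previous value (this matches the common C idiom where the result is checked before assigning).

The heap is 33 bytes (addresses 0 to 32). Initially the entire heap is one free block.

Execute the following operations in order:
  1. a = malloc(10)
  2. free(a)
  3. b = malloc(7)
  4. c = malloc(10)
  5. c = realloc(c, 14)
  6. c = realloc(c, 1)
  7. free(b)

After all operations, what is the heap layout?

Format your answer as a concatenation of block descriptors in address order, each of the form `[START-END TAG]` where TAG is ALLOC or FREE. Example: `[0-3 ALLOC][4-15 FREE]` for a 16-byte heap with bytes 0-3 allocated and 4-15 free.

Answer: [0-6 FREE][7-7 ALLOC][8-32 FREE]

Derivation:
Op 1: a = malloc(10) -> a = 0; heap: [0-9 ALLOC][10-32 FREE]
Op 2: free(a) -> (freed a); heap: [0-32 FREE]
Op 3: b = malloc(7) -> b = 0; heap: [0-6 ALLOC][7-32 FREE]
Op 4: c = malloc(10) -> c = 7; heap: [0-6 ALLOC][7-16 ALLOC][17-32 FREE]
Op 5: c = realloc(c, 14) -> c = 7; heap: [0-6 ALLOC][7-20 ALLOC][21-32 FREE]
Op 6: c = realloc(c, 1) -> c = 7; heap: [0-6 ALLOC][7-7 ALLOC][8-32 FREE]
Op 7: free(b) -> (freed b); heap: [0-6 FREE][7-7 ALLOC][8-32 FREE]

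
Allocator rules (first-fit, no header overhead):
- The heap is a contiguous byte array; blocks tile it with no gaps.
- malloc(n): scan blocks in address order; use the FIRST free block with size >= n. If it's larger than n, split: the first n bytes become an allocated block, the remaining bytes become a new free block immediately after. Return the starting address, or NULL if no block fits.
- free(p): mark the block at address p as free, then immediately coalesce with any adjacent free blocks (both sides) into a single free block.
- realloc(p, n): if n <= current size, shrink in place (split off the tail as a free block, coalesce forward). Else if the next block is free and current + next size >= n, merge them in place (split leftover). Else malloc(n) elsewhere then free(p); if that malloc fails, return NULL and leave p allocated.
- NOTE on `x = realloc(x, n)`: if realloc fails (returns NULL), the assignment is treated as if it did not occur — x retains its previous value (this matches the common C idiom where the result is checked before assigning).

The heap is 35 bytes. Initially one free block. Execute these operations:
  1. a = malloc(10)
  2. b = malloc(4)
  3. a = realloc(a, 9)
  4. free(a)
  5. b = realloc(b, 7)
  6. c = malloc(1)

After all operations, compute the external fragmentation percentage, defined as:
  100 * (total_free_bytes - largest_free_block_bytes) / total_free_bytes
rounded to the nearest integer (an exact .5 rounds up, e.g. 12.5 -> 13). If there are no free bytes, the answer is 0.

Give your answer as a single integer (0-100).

Op 1: a = malloc(10) -> a = 0; heap: [0-9 ALLOC][10-34 FREE]
Op 2: b = malloc(4) -> b = 10; heap: [0-9 ALLOC][10-13 ALLOC][14-34 FREE]
Op 3: a = realloc(a, 9) -> a = 0; heap: [0-8 ALLOC][9-9 FREE][10-13 ALLOC][14-34 FREE]
Op 4: free(a) -> (freed a); heap: [0-9 FREE][10-13 ALLOC][14-34 FREE]
Op 5: b = realloc(b, 7) -> b = 10; heap: [0-9 FREE][10-16 ALLOC][17-34 FREE]
Op 6: c = malloc(1) -> c = 0; heap: [0-0 ALLOC][1-9 FREE][10-16 ALLOC][17-34 FREE]
Free blocks: [9 18] total_free=27 largest=18 -> 100*(27-18)/27 = 900/27 ≈ 33.333 -> rounds to 33

Answer: 33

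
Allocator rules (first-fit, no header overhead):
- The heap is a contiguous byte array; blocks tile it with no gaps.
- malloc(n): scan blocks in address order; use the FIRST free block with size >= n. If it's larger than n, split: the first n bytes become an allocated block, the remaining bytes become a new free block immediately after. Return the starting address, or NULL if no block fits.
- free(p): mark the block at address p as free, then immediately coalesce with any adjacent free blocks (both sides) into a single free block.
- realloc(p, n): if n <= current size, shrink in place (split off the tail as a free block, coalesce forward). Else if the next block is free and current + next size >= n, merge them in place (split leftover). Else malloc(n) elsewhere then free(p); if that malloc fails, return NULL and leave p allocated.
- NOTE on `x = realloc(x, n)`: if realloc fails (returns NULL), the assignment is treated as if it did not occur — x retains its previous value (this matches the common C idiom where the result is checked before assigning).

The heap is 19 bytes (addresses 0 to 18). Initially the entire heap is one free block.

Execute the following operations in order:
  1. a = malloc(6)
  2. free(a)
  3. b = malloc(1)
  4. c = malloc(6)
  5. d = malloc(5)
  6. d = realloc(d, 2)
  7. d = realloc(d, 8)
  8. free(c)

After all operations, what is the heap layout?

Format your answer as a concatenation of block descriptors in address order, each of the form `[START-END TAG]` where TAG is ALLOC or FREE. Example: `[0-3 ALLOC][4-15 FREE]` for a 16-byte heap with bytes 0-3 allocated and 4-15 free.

Answer: [0-0 ALLOC][1-6 FREE][7-14 ALLOC][15-18 FREE]

Derivation:
Op 1: a = malloc(6) -> a = 0; heap: [0-5 ALLOC][6-18 FREE]
Op 2: free(a) -> (freed a); heap: [0-18 FREE]
Op 3: b = malloc(1) -> b = 0; heap: [0-0 ALLOC][1-18 FREE]
Op 4: c = malloc(6) -> c = 1; heap: [0-0 ALLOC][1-6 ALLOC][7-18 FREE]
Op 5: d = malloc(5) -> d = 7; heap: [0-0 ALLOC][1-6 ALLOC][7-11 ALLOC][12-18 FREE]
Op 6: d = realloc(d, 2) -> d = 7; heap: [0-0 ALLOC][1-6 ALLOC][7-8 ALLOC][9-18 FREE]
Op 7: d = realloc(d, 8) -> d = 7; heap: [0-0 ALLOC][1-6 ALLOC][7-14 ALLOC][15-18 FREE]
Op 8: free(c) -> (freed c); heap: [0-0 ALLOC][1-6 FREE][7-14 ALLOC][15-18 FREE]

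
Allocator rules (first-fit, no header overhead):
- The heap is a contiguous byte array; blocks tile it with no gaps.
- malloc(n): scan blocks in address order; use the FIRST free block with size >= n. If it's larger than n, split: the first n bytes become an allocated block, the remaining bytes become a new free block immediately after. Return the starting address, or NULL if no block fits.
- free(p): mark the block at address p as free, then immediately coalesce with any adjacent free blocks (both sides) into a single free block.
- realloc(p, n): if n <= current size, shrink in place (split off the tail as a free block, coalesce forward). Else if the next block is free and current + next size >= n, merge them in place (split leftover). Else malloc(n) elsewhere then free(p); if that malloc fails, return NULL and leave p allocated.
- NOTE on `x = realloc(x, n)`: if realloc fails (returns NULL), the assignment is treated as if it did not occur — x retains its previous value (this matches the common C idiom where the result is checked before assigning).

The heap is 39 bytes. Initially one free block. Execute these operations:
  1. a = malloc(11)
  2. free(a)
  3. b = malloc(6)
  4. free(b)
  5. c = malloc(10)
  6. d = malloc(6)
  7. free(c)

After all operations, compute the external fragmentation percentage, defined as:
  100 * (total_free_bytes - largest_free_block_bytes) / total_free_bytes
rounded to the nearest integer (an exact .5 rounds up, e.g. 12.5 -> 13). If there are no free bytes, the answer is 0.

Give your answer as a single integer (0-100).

Op 1: a = malloc(11) -> a = 0; heap: [0-10 ALLOC][11-38 FREE]
Op 2: free(a) -> (freed a); heap: [0-38 FREE]
Op 3: b = malloc(6) -> b = 0; heap: [0-5 ALLOC][6-38 FREE]
Op 4: free(b) -> (freed b); heap: [0-38 FREE]
Op 5: c = malloc(10) -> c = 0; heap: [0-9 ALLOC][10-38 FREE]
Op 6: d = malloc(6) -> d = 10; heap: [0-9 ALLOC][10-15 ALLOC][16-38 FREE]
Op 7: free(c) -> (freed c); heap: [0-9 FREE][10-15 ALLOC][16-38 FREE]
Free blocks: [10 23] total_free=33 largest=23 -> 100*(33-23)/33 = 1000/33 ≈ 30.303 -> rounds to 30

Answer: 30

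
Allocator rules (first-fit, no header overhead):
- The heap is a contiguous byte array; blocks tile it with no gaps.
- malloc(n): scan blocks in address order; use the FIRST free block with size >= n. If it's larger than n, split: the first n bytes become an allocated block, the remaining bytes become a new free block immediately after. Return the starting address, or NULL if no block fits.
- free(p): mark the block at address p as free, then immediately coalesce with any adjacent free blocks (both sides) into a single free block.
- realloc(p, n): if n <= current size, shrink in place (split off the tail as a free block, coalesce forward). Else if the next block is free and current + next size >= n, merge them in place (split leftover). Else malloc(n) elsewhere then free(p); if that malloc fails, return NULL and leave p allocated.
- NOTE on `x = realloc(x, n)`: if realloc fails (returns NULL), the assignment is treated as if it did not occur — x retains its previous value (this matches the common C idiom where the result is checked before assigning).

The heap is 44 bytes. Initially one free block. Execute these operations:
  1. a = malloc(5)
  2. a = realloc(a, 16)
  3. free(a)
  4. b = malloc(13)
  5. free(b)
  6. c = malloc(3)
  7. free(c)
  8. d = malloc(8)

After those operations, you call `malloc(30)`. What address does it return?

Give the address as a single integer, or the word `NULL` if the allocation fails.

Answer: 8

Derivation:
Op 1: a = malloc(5) -> a = 0; heap: [0-4 ALLOC][5-43 FREE]
Op 2: a = realloc(a, 16) -> a = 0; heap: [0-15 ALLOC][16-43 FREE]
Op 3: free(a) -> (freed a); heap: [0-43 FREE]
Op 4: b = malloc(13) -> b = 0; heap: [0-12 ALLOC][13-43 FREE]
Op 5: free(b) -> (freed b); heap: [0-43 FREE]
Op 6: c = malloc(3) -> c = 0; heap: [0-2 ALLOC][3-43 FREE]
Op 7: free(c) -> (freed c); heap: [0-43 FREE]
Op 8: d = malloc(8) -> d = 0; heap: [0-7 ALLOC][8-43 FREE]
malloc(30): first-fit scan over [0-7 ALLOC][8-43 FREE] -> 8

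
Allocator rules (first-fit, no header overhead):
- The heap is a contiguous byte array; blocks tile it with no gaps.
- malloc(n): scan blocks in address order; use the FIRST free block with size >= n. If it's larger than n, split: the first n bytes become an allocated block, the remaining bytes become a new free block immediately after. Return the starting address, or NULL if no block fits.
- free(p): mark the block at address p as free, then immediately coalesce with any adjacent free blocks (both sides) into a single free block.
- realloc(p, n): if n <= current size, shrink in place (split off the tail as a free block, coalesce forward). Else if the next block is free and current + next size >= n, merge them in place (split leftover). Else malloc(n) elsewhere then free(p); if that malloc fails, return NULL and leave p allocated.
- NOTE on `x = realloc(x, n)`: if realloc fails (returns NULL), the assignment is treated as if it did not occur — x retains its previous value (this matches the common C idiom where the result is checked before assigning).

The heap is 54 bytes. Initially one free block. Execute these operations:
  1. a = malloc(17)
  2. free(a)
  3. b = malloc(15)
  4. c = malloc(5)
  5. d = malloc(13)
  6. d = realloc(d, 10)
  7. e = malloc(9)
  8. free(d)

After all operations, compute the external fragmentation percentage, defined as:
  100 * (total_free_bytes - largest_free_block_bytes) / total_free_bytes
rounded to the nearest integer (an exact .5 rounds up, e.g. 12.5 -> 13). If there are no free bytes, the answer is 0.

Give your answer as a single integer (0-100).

Op 1: a = malloc(17) -> a = 0; heap: [0-16 ALLOC][17-53 FREE]
Op 2: free(a) -> (freed a); heap: [0-53 FREE]
Op 3: b = malloc(15) -> b = 0; heap: [0-14 ALLOC][15-53 FREE]
Op 4: c = malloc(5) -> c = 15; heap: [0-14 ALLOC][15-19 ALLOC][20-53 FREE]
Op 5: d = malloc(13) -> d = 20; heap: [0-14 ALLOC][15-19 ALLOC][20-32 ALLOC][33-53 FREE]
Op 6: d = realloc(d, 10) -> d = 20; heap: [0-14 ALLOC][15-19 ALLOC][20-29 ALLOC][30-53 FREE]
Op 7: e = malloc(9) -> e = 30; heap: [0-14 ALLOC][15-19 ALLOC][20-29 ALLOC][30-38 ALLOC][39-53 FREE]
Op 8: free(d) -> (freed d); heap: [0-14 ALLOC][15-19 ALLOC][20-29 FREE][30-38 ALLOC][39-53 FREE]
Free blocks: [10 15] total_free=25 largest=15 -> 100*(25-15)/25 = 1000/25 = 40

Answer: 40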